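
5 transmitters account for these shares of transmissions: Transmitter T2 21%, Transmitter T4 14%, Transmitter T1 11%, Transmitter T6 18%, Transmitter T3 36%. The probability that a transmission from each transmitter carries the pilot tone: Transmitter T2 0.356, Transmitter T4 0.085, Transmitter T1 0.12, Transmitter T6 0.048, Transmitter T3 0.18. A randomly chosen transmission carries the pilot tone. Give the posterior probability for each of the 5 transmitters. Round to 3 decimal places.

Prior × likelihood for each hypothesis:
  Transmitter T2: 0.21 × 0.356 = 0.07476
  Transmitter T4: 0.14 × 0.085 = 0.0119
  Transmitter T1: 0.11 × 0.12 = 0.0132
  Transmitter T6: 0.18 × 0.048 = 0.00864
  Transmitter T3: 0.36 × 0.18 = 0.0648
Normalizing constant = 0.1733.
P(Transmitter T2 | pilot) = 0.07476/0.1733 ≈ 0.431
P(Transmitter T4 | pilot) = 0.0119/0.1733 ≈ 0.069
P(Transmitter T1 | pilot) = 0.0132/0.1733 ≈ 0.076
P(Transmitter T6 | pilot) = 0.00864/0.1733 ≈ 0.050
P(Transmitter T3 | pilot) = 0.0648/0.1733 ≈ 0.374

Transmitter T2 0.431, Transmitter T4 0.069, Transmitter T1 0.076, Transmitter T6 0.050, Transmitter T3 0.374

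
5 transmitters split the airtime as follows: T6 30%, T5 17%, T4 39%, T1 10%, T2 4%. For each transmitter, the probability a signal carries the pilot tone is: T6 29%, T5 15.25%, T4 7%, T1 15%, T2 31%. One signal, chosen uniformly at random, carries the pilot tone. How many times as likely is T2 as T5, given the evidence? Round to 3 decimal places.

0.478

Unnormalized posteriors (prior × likelihood):
  T6: 0.3 × 0.29 = 0.087
  T5: 0.17 × 0.1525 = 0.025925
  T4: 0.39 × 0.07 = 0.0273
  T1: 0.1 × 0.15 = 0.015
  T2: 0.04 × 0.31 = 0.0124
Total = 0.167625.
The ratio is 0.0124 / 0.025925 (the normalizer cancels) = 0.478.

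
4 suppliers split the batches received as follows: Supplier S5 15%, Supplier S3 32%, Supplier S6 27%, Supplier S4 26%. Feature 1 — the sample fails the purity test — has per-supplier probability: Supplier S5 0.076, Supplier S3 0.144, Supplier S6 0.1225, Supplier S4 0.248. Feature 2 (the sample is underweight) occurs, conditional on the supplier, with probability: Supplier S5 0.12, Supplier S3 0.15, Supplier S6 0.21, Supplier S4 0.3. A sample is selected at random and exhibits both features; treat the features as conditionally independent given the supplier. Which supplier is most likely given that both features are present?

Compute prior × likelihood for every hypothesis:
  Supplier S5: 0.15 × 0.076 × 0.12 = 0.001368
  Supplier S3: 0.32 × 0.144 × 0.15 = 0.006912
  Supplier S6: 0.27 × 0.1225 × 0.21 = 0.00694575
  Supplier S4: 0.26 × 0.248 × 0.3 = 0.019344
Total = 0.03456975.
Largest term belongs to Supplier S4, so Supplier S4 is most probable.

Supplier S4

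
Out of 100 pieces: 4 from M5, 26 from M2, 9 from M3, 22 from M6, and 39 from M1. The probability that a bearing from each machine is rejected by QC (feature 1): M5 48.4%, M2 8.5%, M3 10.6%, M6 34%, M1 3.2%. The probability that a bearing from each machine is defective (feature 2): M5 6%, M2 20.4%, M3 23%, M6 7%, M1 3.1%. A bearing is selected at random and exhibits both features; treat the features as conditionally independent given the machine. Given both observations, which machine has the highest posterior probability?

Unnormalized posteriors (prior × likelihood):
  M5: 0.04 × 0.484 × 0.06 = 0.0011616
  M2: 0.26 × 0.085 × 0.204 = 0.0045084
  M3: 0.09 × 0.106 × 0.23 = 0.0021942
  M6: 0.22 × 0.34 × 0.07 = 0.005236
  M1: 0.39 × 0.032 × 0.031 = 0.00038688
Sum = 0.01348708.
Largest term belongs to M6, so M6 is most probable.

M6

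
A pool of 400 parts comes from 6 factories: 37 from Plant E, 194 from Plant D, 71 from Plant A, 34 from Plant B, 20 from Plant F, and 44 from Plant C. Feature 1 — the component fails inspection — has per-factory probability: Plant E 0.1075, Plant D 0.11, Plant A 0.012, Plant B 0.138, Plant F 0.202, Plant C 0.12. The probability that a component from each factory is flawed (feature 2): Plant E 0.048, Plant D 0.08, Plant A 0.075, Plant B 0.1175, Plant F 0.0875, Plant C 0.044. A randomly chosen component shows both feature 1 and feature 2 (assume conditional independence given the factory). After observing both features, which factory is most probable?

Plant D

By Bayes' rule, posterior ∝ prior × likelihood:
  Plant E: 0.0925 × 0.1075 × 0.048 = 0.0004773
  Plant D: 0.485 × 0.11 × 0.08 = 0.004268
  Plant A: 0.1775 × 0.012 × 0.075 = 0.00015975
  Plant B: 0.085 × 0.138 × 0.1175 = 0.001378275
  Plant F: 0.05 × 0.202 × 0.0875 = 0.00088375
  Plant C: 0.11 × 0.12 × 0.044 = 0.0005808
Sum = 0.007747875.
Largest term belongs to Plant D, so Plant D is most probable.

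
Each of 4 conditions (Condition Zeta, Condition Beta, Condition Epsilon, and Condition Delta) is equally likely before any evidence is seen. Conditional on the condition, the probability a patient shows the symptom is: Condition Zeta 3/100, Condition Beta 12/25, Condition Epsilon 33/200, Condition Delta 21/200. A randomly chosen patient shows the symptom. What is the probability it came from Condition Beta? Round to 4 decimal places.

With a uniform prior (1/4 each), posterior ∝ likelihood:
  Condition Zeta: 0.03
  Condition Beta: 0.48
  Condition Epsilon: 0.165
  Condition Delta: 0.105
Sum = 0.78.
P(Condition Beta | evidence) = 0.48 / 0.78 ≈ 0.6154.

0.6154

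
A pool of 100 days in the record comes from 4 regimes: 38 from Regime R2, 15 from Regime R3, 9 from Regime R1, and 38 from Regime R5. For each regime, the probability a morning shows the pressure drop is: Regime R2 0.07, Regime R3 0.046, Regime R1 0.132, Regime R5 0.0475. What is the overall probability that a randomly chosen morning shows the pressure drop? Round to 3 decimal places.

Compute prior × likelihood for every hypothesis:
  Regime R2: 0.38 × 0.07 = 0.0266
  Regime R3: 0.15 × 0.046 = 0.0069
  Regime R1: 0.09 × 0.132 = 0.01188
  Regime R5: 0.38 × 0.0475 = 0.01805
P(drop) = 0.0266 + 0.0069 + 0.01188 + 0.01805 = 0.06343 → 0.063.

0.063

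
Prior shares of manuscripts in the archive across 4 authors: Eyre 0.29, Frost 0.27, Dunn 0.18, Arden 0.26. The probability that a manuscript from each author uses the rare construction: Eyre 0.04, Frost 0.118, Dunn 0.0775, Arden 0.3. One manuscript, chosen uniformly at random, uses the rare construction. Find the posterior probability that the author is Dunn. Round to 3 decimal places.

0.103

Compute prior × likelihood for every hypothesis:
  Eyre: 0.29 × 0.04 = 0.0116
  Frost: 0.27 × 0.118 = 0.03186
  Dunn: 0.18 × 0.0775 = 0.01395
  Arden: 0.26 × 0.3 = 0.078
Normalizing constant = 0.13541.
P(Dunn | evidence) = 0.01395 / 0.13541 ≈ 0.103.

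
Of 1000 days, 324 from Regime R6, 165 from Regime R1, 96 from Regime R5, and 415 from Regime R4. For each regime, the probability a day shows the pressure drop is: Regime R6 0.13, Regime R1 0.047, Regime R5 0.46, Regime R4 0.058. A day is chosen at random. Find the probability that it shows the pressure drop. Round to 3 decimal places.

By Bayes' rule, posterior ∝ prior × likelihood:
  Regime R6: 0.324 × 0.13 = 0.04212
  Regime R1: 0.165 × 0.047 = 0.007755
  Regime R5: 0.096 × 0.46 = 0.04416
  Regime R4: 0.415 × 0.058 = 0.02407
P(drop) = 0.04212 + 0.007755 + 0.04416 + 0.02407 = 0.118105 → 0.118.

0.118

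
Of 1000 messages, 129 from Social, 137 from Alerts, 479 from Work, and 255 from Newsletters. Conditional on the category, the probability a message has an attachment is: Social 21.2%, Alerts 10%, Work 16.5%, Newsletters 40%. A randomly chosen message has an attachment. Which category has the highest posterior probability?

Newsletters

By Bayes' rule, posterior ∝ prior × likelihood:
  Social: 0.129 × 0.212 = 0.027348
  Alerts: 0.137 × 0.1 = 0.0137
  Work: 0.479 × 0.165 = 0.079035
  Newsletters: 0.255 × 0.4 = 0.102
Sum = 0.222083.
Largest term belongs to Newsletters, so Newsletters is most probable.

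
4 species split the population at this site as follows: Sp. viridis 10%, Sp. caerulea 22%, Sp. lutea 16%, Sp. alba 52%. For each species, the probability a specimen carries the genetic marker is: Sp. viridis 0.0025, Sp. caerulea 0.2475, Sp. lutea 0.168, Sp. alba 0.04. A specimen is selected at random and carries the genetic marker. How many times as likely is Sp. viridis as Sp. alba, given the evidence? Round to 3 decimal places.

Prior × likelihood for each hypothesis:
  Sp. viridis: 0.1 × 0.0025 = 0.00025
  Sp. caerulea: 0.22 × 0.2475 = 0.05445
  Sp. lutea: 0.16 × 0.168 = 0.02688
  Sp. alba: 0.52 × 0.04 = 0.0208
Normalizing constant = 0.10238.
The ratio is 0.00025 / 0.0208 (the normalizer cancels) = 0.012.

0.012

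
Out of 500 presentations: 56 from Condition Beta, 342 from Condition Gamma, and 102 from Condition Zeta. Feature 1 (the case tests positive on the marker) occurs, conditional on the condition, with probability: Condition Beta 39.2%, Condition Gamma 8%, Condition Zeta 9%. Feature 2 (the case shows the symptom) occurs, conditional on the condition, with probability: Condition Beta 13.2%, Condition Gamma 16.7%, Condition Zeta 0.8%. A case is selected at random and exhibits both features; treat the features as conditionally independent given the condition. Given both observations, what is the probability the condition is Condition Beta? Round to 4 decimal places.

0.3843

Prior × likelihood for each hypothesis:
  Condition Beta: 0.112 × 0.392 × 0.132 = 0.005795328
  Condition Gamma: 0.684 × 0.08 × 0.167 = 0.00913824
  Condition Zeta: 0.204 × 0.09 × 0.008 = 0.00014688
Total = 0.015080448.
P(Condition Beta | evidence) = 0.005795328 / 0.015080448 ≈ 0.3843.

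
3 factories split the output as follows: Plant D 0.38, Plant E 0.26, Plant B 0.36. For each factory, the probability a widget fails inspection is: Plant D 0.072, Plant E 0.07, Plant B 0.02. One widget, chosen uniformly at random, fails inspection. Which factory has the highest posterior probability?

Plant D

By Bayes' rule, posterior ∝ prior × likelihood:
  Plant D: 0.38 × 0.072 = 0.02736
  Plant E: 0.26 × 0.07 = 0.0182
  Plant B: 0.36 × 0.02 = 0.0072
Sum = 0.05276.
Largest term belongs to Plant D, so Plant D is most probable.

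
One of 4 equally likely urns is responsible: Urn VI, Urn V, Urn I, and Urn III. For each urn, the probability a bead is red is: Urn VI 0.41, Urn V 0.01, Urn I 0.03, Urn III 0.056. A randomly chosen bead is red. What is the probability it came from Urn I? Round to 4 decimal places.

With a uniform prior (1/4 each), posterior ∝ likelihood:
  Urn VI: 0.41
  Urn V: 0.01
  Urn I: 0.03
  Urn III: 0.056
Total = 0.506.
P(Urn I | evidence) = 0.03 / 0.506 ≈ 0.0593.

0.0593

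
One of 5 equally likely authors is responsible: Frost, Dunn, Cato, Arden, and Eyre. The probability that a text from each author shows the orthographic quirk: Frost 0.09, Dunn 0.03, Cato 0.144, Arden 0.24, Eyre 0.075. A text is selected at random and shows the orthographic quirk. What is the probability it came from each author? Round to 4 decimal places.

Frost 0.1554, Dunn 0.0518, Cato 0.2487, Arden 0.4145, Eyre 0.1295

With a uniform prior (1/5 each), posterior ∝ likelihood:
  Frost: 0.09
  Dunn: 0.03
  Cato: 0.144
  Arden: 0.24
  Eyre: 0.075
Total = 0.579.
P(Frost | quirk) = 0.09/0.579 ≈ 0.1554
P(Dunn | quirk) = 0.03/0.579 ≈ 0.0518
P(Cato | quirk) = 0.144/0.579 ≈ 0.2487
P(Arden | quirk) = 0.24/0.579 ≈ 0.4145
P(Eyre | quirk) = 0.075/0.579 ≈ 0.1295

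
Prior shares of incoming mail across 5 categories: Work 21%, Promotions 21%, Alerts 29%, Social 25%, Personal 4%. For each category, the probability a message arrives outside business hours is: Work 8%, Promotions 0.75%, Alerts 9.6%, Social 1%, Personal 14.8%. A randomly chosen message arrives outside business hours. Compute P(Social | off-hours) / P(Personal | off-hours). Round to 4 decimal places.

0.4223

Prior × likelihood for each hypothesis:
  Work: 0.21 × 0.08 = 0.0168
  Promotions: 0.21 × 0.0075 = 0.001575
  Alerts: 0.29 × 0.096 = 0.02784
  Social: 0.25 × 0.01 = 0.0025
  Personal: 0.04 × 0.148 = 0.00592
Total = 0.054635.
The ratio is 0.0025 / 0.00592 (the normalizer cancels) = 0.4223.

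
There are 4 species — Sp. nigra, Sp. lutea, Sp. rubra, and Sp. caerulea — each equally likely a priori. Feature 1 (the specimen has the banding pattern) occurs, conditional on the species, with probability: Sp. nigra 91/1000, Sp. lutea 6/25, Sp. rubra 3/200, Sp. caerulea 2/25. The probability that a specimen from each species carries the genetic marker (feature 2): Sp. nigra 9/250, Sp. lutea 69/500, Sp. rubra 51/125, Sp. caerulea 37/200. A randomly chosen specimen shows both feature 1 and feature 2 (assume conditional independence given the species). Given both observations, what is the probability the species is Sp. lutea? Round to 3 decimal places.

Since the prior is uniform, the posterior is proportional to the likelihood:
  Sp. nigra: 0.091 × 0.036 = 0.003276
  Sp. lutea: 0.24 × 0.138 = 0.03312
  Sp. rubra: 0.015 × 0.408 = 0.00612
  Sp. caerulea: 0.08 × 0.185 = 0.0148
Sum = 0.057316.
P(Sp. lutea | evidence) = 0.03312 / 0.057316 ≈ 0.578.

0.578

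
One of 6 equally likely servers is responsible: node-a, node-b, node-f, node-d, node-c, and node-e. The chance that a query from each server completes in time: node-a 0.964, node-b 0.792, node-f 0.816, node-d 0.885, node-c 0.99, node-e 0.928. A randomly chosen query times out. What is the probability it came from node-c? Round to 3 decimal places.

Taking complements, P(timeout | each) = node-a 0.036, node-b 0.208, node-f 0.184, node-d 0.115, node-c 0.01, node-e 0.072.
With a uniform prior (1/6 each), posterior ∝ likelihood:
  node-a: 0.036
  node-b: 0.208
  node-f: 0.184
  node-d: 0.115
  node-c: 0.01
  node-e: 0.072
Normalizing constant = 0.625.
P(node-c | evidence) = 0.01 / 0.625 ≈ 0.016.

0.016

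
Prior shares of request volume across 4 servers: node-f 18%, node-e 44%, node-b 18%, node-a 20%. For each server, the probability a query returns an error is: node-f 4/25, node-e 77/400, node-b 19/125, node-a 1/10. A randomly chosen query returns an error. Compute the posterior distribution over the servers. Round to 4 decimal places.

node-f 0.1790, node-e 0.5265, node-b 0.1701, node-a 0.1243

Prior × likelihood for each hypothesis:
  node-f: 0.18 × 0.16 = 0.0288
  node-e: 0.44 × 0.1925 = 0.0847
  node-b: 0.18 × 0.152 = 0.02736
  node-a: 0.2 × 0.1 = 0.02
Sum = 0.16086.
P(node-f | error) = 0.0288/0.16086 ≈ 0.1790
P(node-e | error) = 0.0847/0.16086 ≈ 0.5265
P(node-b | error) = 0.02736/0.16086 ≈ 0.1701
P(node-a | error) = 0.02/0.16086 ≈ 0.1243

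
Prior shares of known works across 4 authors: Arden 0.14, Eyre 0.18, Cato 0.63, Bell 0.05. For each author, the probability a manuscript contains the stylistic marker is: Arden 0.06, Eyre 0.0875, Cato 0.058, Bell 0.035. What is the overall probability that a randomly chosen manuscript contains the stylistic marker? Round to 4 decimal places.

0.0624

Prior × likelihood for each hypothesis:
  Arden: 0.14 × 0.06 = 0.0084
  Eyre: 0.18 × 0.0875 = 0.01575
  Cato: 0.63 × 0.058 = 0.03654
  Bell: 0.05 × 0.035 = 0.00175
P(marker) = 0.0084 + 0.01575 + 0.03654 + 0.00175 = 0.06244 → 0.0624.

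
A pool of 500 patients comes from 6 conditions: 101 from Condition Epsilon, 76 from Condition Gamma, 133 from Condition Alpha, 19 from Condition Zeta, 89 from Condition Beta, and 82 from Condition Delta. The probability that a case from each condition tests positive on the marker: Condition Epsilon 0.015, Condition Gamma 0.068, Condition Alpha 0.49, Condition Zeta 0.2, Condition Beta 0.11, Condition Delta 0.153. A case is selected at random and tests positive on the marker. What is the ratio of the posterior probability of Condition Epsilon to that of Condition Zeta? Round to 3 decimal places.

Prior × likelihood for each hypothesis:
  Condition Epsilon: 0.202 × 0.015 = 0.00303
  Condition Gamma: 0.152 × 0.068 = 0.010336
  Condition Alpha: 0.266 × 0.49 = 0.13034
  Condition Zeta: 0.038 × 0.2 = 0.0076
  Condition Beta: 0.178 × 0.11 = 0.01958
  Condition Delta: 0.164 × 0.153 = 0.025092
Normalizing constant = 0.195978.
The ratio is 0.00303 / 0.0076 (the normalizer cancels) = 0.399.

0.399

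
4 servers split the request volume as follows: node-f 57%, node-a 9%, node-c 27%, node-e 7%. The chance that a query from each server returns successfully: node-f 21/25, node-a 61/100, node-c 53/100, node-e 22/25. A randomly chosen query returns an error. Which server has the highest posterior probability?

Taking complements, P(error | each) = node-f 0.16, node-a 0.39, node-c 0.47, node-e 0.12.
Prior × likelihood for each hypothesis:
  node-f: 0.57 × 0.16 = 0.0912
  node-a: 0.09 × 0.39 = 0.0351
  node-c: 0.27 × 0.47 = 0.1269
  node-e: 0.07 × 0.12 = 0.0084
Total = 0.2616.
Largest term belongs to node-c, so node-c is most probable.

node-c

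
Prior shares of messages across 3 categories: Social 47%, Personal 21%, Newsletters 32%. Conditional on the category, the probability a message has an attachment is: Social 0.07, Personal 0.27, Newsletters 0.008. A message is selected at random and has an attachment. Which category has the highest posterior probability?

Compute prior × likelihood for every hypothesis:
  Social: 0.47 × 0.07 = 0.0329
  Personal: 0.21 × 0.27 = 0.0567
  Newsletters: 0.32 × 0.008 = 0.00256
Total = 0.09216.
Largest term belongs to Personal, so Personal is most probable.

Personal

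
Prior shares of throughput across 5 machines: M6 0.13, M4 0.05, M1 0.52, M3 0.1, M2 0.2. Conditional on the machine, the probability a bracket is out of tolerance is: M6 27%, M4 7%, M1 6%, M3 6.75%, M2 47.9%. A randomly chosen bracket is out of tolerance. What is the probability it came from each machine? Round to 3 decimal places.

Compute prior × likelihood for every hypothesis:
  M6: 0.13 × 0.27 = 0.0351
  M4: 0.05 × 0.07 = 0.0035
  M1: 0.52 × 0.06 = 0.0312
  M3: 0.1 × 0.0675 = 0.00675
  M2: 0.2 × 0.479 = 0.0958
Sum = 0.17235.
P(M6 | oversize) = 0.0351/0.17235 ≈ 0.204
P(M4 | oversize) = 0.0035/0.17235 ≈ 0.020
P(M1 | oversize) = 0.0312/0.17235 ≈ 0.181
P(M3 | oversize) = 0.00675/0.17235 ≈ 0.039
P(M2 | oversize) = 0.0958/0.17235 ≈ 0.556
(Check: 0.204+0.020+0.181+0.039+0.556 = 1.000.)

M6 0.204, M4 0.020, M1 0.181, M3 0.039, M2 0.556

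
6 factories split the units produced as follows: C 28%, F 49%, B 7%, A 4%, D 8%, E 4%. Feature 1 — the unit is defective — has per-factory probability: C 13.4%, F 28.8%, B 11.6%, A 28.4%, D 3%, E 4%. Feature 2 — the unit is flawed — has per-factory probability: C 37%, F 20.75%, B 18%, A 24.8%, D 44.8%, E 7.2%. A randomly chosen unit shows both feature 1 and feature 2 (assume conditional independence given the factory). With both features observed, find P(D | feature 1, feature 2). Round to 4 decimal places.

0.0221

By Bayes' rule, posterior ∝ prior × likelihood:
  C: 0.28 × 0.134 × 0.37 = 0.0138824
  F: 0.49 × 0.288 × 0.2075 = 0.0292824
  B: 0.07 × 0.116 × 0.18 = 0.0014616
  A: 0.04 × 0.284 × 0.248 = 0.00281728
  D: 0.08 × 0.03 × 0.448 = 0.0010752
  E: 0.04 × 0.04 × 0.072 = 0.0001152
Sum = 0.04863408.
P(D | evidence) = 0.0010752 / 0.04863408 ≈ 0.0221.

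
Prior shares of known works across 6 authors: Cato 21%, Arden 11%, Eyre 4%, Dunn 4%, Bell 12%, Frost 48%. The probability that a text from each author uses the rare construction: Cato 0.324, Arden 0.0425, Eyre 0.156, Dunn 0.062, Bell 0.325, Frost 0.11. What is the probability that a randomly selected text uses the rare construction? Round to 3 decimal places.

Prior × likelihood for each hypothesis:
  Cato: 0.21 × 0.324 = 0.06804
  Arden: 0.11 × 0.0425 = 0.004675
  Eyre: 0.04 × 0.156 = 0.00624
  Dunn: 0.04 × 0.062 = 0.00248
  Bell: 0.12 × 0.325 = 0.039
  Frost: 0.48 × 0.11 = 0.0528
P(rare-form) = 0.06804 + 0.004675 + 0.00624 + 0.00248 + 0.039 + 0.0528 = 0.173235 → 0.173.

0.173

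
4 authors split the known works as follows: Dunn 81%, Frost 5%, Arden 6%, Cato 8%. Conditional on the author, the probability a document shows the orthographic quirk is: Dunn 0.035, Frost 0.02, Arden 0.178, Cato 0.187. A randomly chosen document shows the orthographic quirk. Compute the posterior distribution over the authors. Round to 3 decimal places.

Prior × likelihood for each hypothesis:
  Dunn: 0.81 × 0.035 = 0.02835
  Frost: 0.05 × 0.02 = 0.001
  Arden: 0.06 × 0.178 = 0.01068
  Cato: 0.08 × 0.187 = 0.01496
Normalizing constant = 0.05499.
P(Dunn | quirk) = 0.02835/0.05499 ≈ 0.516
P(Frost | quirk) = 0.001/0.05499 ≈ 0.018
P(Arden | quirk) = 0.01068/0.05499 ≈ 0.194
P(Cato | quirk) = 0.01496/0.05499 ≈ 0.272
(Check: 0.516+0.018+0.194+0.272 = 1.000.)

Dunn 0.516, Frost 0.018, Arden 0.194, Cato 0.272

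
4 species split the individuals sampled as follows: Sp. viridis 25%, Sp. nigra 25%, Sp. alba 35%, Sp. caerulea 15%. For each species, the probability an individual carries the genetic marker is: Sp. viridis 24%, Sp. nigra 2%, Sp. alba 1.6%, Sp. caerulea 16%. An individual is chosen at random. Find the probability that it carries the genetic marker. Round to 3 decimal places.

By Bayes' rule, posterior ∝ prior × likelihood:
  Sp. viridis: 0.25 × 0.24 = 0.06
  Sp. nigra: 0.25 × 0.02 = 0.005
  Sp. alba: 0.35 × 0.016 = 0.0056
  Sp. caerulea: 0.15 × 0.16 = 0.024
P(marker) = 0.06 + 0.005 + 0.0056 + 0.024 = 0.0946 → 0.095.

0.095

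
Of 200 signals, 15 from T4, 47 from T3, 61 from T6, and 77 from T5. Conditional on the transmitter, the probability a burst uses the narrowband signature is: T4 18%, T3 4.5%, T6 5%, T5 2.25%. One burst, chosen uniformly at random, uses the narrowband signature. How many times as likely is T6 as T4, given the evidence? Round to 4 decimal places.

1.1296

By Bayes' rule, posterior ∝ prior × likelihood:
  T4: 0.075 × 0.18 = 0.0135
  T3: 0.235 × 0.045 = 0.010575
  T6: 0.305 × 0.05 = 0.01525
  T5: 0.385 × 0.0225 = 0.0086625
Total = 0.0479875.
The ratio is 0.01525 / 0.0135 (the normalizer cancels) = 1.1296.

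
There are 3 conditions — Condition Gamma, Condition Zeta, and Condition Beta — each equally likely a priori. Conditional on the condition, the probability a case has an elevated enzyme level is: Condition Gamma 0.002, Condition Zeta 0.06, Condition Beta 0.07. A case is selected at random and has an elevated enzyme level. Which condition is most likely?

Condition Beta

With a uniform prior (1/3 each), posterior ∝ likelihood:
  Condition Gamma: 0.002
  Condition Zeta: 0.06
  Condition Beta: 0.07
Total = 0.132.
Largest term belongs to Condition Beta, so Condition Beta is most probable.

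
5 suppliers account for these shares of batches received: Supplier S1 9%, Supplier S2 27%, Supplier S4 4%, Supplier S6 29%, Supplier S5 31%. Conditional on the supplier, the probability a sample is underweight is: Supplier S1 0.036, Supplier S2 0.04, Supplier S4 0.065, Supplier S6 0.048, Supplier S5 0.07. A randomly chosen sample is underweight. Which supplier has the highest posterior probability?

Supplier S5

Compute prior × likelihood for every hypothesis:
  Supplier S1: 0.09 × 0.036 = 0.00324
  Supplier S2: 0.27 × 0.04 = 0.0108
  Supplier S4: 0.04 × 0.065 = 0.0026
  Supplier S6: 0.29 × 0.048 = 0.01392
  Supplier S5: 0.31 × 0.07 = 0.0217
Sum = 0.05226.
Largest term belongs to Supplier S5, so Supplier S5 is most probable.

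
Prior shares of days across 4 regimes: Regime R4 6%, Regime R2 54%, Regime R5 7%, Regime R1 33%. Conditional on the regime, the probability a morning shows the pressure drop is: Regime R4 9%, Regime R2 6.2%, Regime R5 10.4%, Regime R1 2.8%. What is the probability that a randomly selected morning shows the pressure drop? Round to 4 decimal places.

0.0554

Compute prior × likelihood for every hypothesis:
  Regime R4: 0.06 × 0.09 = 0.0054
  Regime R2: 0.54 × 0.062 = 0.03348
  Regime R5: 0.07 × 0.104 = 0.00728
  Regime R1: 0.33 × 0.028 = 0.00924
P(drop) = 0.0054 + 0.03348 + 0.00728 + 0.00924 = 0.0554 → 0.0554.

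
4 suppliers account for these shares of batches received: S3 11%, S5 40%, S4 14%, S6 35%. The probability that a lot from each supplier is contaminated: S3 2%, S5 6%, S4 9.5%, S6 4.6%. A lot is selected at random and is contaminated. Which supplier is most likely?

Compute prior × likelihood for every hypothesis:
  S3: 0.11 × 0.02 = 0.0022
  S5: 0.4 × 0.06 = 0.024
  S4: 0.14 × 0.095 = 0.0133
  S6: 0.35 × 0.046 = 0.0161
Normalizing constant = 0.0556.
Largest term belongs to S5, so S5 is most probable.

S5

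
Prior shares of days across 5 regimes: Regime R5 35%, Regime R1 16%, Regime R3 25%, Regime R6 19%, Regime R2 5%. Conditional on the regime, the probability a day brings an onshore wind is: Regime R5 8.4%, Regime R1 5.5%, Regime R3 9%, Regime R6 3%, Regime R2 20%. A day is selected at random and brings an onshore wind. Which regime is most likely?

Regime R5

Unnormalized posteriors (prior × likelihood):
  Regime R5: 0.35 × 0.084 = 0.0294
  Regime R1: 0.16 × 0.055 = 0.0088
  Regime R3: 0.25 × 0.09 = 0.0225
  Regime R6: 0.19 × 0.03 = 0.0057
  Regime R2: 0.05 × 0.2 = 0.01
Total = 0.0764.
Largest term belongs to Regime R5, so Regime R5 is most probable.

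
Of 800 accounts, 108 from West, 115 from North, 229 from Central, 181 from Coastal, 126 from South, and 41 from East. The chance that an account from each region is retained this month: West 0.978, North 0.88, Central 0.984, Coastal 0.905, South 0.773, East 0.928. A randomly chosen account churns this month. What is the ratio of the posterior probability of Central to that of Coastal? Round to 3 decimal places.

0.213

Taking complements, P(churn | each) = West 0.022, North 0.12, Central 0.016, Coastal 0.095, South 0.227, East 0.072.
By Bayes' rule, posterior ∝ prior × likelihood:
  West: 0.135 × 0.022 = 0.00297
  North: 0.14375 × 0.12 = 0.01725
  Central: 0.28625 × 0.016 = 0.00458
  Coastal: 0.22625 × 0.095 = 0.02149375
  South: 0.1575 × 0.227 = 0.0357525
  East: 0.05125 × 0.072 = 0.00369
Normalizing constant = 0.08573625.
The ratio is 0.00458 / 0.02149375 (the normalizer cancels) = 0.213.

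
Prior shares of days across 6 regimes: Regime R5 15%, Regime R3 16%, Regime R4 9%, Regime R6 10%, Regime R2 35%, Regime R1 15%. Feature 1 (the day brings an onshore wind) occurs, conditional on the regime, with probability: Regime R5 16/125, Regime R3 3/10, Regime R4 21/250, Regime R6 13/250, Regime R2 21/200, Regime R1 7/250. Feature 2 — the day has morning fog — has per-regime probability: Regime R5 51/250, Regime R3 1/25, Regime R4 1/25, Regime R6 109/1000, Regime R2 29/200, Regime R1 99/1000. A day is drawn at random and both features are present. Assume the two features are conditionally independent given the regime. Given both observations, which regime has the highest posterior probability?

Unnormalized posteriors (prior × likelihood):
  Regime R5: 0.15 × 0.128 × 0.204 = 0.0039168
  Regime R3: 0.16 × 0.3 × 0.04 = 0.00192
  Regime R4: 0.09 × 0.084 × 0.04 = 0.0003024
  Regime R6: 0.1 × 0.052 × 0.109 = 0.0005668
  Regime R2: 0.35 × 0.105 × 0.145 = 0.00532875
  Regime R1: 0.15 × 0.028 × 0.099 = 0.0004158
Sum = 0.01245055.
Largest term belongs to Regime R2, so Regime R2 is most probable.

Regime R2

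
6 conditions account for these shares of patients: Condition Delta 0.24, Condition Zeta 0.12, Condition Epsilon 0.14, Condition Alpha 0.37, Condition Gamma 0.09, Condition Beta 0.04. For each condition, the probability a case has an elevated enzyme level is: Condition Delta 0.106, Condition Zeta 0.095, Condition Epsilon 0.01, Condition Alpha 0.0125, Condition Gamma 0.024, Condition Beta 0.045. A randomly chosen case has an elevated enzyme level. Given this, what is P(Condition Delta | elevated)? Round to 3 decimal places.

Compute prior × likelihood for every hypothesis:
  Condition Delta: 0.24 × 0.106 = 0.02544
  Condition Zeta: 0.12 × 0.095 = 0.0114
  Condition Epsilon: 0.14 × 0.01 = 0.0014
  Condition Alpha: 0.37 × 0.0125 = 0.004625
  Condition Gamma: 0.09 × 0.024 = 0.00216
  Condition Beta: 0.04 × 0.045 = 0.0018
Total = 0.046825.
P(Condition Delta | evidence) = 0.02544 / 0.046825 ≈ 0.543.

0.543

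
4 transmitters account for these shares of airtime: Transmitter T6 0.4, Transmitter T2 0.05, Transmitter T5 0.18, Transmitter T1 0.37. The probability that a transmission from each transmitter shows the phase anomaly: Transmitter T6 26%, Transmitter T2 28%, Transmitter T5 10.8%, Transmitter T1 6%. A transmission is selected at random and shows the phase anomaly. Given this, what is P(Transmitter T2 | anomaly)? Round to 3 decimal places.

Prior × likelihood for each hypothesis:
  Transmitter T6: 0.4 × 0.26 = 0.104
  Transmitter T2: 0.05 × 0.28 = 0.014
  Transmitter T5: 0.18 × 0.108 = 0.01944
  Transmitter T1: 0.37 × 0.06 = 0.0222
Total = 0.15964.
P(Transmitter T2 | evidence) = 0.014 / 0.15964 ≈ 0.088.

0.088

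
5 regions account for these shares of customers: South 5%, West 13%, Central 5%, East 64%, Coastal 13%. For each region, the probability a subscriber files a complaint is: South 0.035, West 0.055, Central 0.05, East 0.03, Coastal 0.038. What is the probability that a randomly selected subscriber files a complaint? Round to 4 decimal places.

0.0355

Prior × likelihood for each hypothesis:
  South: 0.05 × 0.035 = 0.00175
  West: 0.13 × 0.055 = 0.00715
  Central: 0.05 × 0.05 = 0.0025
  East: 0.64 × 0.03 = 0.0192
  Coastal: 0.13 × 0.038 = 0.00494
P(complaint) = 0.00175 + 0.00715 + 0.0025 + 0.0192 + 0.00494 = 0.03554 → 0.0355.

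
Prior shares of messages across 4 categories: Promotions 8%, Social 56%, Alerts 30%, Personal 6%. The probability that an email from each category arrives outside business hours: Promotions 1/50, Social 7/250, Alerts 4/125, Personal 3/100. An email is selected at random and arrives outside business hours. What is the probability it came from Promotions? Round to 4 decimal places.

Compute prior × likelihood for every hypothesis:
  Promotions: 0.08 × 0.02 = 0.0016
  Social: 0.56 × 0.028 = 0.01568
  Alerts: 0.3 × 0.032 = 0.0096
  Personal: 0.06 × 0.03 = 0.0018
Total = 0.02868.
P(Promotions | evidence) = 0.0016 / 0.02868 ≈ 0.0558.

0.0558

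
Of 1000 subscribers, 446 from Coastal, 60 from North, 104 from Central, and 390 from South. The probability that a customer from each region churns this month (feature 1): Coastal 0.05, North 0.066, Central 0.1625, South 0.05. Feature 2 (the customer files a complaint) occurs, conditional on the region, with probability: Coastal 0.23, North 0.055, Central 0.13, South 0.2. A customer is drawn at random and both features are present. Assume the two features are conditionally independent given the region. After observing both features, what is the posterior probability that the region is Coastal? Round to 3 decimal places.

By Bayes' rule, posterior ∝ prior × likelihood:
  Coastal: 0.446 × 0.05 × 0.23 = 0.005129
  North: 0.06 × 0.066 × 0.055 = 0.0002178
  Central: 0.104 × 0.1625 × 0.13 = 0.002197
  South: 0.39 × 0.05 × 0.2 = 0.0039
Total = 0.0114438.
P(Coastal | evidence) = 0.005129 / 0.0114438 ≈ 0.448.

0.448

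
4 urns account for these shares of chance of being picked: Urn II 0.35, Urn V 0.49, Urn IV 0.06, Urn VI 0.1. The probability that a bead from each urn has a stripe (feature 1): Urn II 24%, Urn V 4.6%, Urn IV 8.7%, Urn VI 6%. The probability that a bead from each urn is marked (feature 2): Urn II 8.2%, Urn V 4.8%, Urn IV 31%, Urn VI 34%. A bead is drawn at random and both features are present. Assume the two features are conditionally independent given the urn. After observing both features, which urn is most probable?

Urn II

By Bayes' rule, posterior ∝ prior × likelihood:
  Urn II: 0.35 × 0.24 × 0.082 = 0.006888
  Urn V: 0.49 × 0.046 × 0.048 = 0.00108192
  Urn IV: 0.06 × 0.087 × 0.31 = 0.0016182
  Urn VI: 0.1 × 0.06 × 0.34 = 0.00204
Sum = 0.01162812.
Largest term belongs to Urn II, so Urn II is most probable.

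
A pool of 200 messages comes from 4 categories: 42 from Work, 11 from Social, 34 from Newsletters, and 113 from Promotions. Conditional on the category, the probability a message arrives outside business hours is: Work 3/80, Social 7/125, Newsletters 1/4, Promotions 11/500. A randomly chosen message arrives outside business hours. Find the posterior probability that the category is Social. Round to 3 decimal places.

0.047

Unnormalized posteriors (prior × likelihood):
  Work: 0.21 × 0.0375 = 0.007875
  Social: 0.055 × 0.056 = 0.00308
  Newsletters: 0.17 × 0.25 = 0.0425
  Promotions: 0.565 × 0.022 = 0.01243
Normalizing constant = 0.065885.
P(Social | evidence) = 0.00308 / 0.065885 ≈ 0.047.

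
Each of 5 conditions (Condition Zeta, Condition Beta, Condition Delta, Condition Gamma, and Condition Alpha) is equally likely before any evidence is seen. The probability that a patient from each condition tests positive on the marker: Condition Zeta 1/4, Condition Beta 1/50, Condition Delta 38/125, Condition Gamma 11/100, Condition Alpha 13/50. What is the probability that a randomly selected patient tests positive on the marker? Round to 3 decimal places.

Since the prior is uniform, the posterior is proportional to the likelihood:
  Condition Zeta: 0.25
  Condition Beta: 0.02
  Condition Delta: 0.304
  Condition Gamma: 0.11
  Condition Alpha: 0.26
P(marker-positive) = (1/5) × (0.25 + 0.02 + 0.304 + 0.11 + 0.26) = 0.944/5 ≈ 0.189.

0.189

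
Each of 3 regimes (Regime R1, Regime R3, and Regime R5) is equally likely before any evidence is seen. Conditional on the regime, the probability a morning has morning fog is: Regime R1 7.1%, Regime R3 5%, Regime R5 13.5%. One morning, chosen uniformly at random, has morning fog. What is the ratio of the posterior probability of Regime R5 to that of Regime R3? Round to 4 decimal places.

Since the prior is uniform, the posterior is proportional to the likelihood:
  Regime R1: 0.071
  Regime R3: 0.05
  Regime R5: 0.135
Total = 0.256.
The ratio is 0.135 / 0.05 (the normalizer cancels) = 2.7000.

2.7000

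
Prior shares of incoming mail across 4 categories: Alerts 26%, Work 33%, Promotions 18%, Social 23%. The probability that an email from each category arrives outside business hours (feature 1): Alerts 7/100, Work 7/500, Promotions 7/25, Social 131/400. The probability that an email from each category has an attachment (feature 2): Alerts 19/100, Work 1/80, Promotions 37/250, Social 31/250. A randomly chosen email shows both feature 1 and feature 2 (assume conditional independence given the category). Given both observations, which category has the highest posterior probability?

Social

Compute prior × likelihood for every hypothesis:
  Alerts: 0.26 × 0.07 × 0.19 = 0.003458
  Work: 0.33 × 0.014 × 0.0125 = 0.00005775
  Promotions: 0.18 × 0.28 × 0.148 = 0.0074592
  Social: 0.23 × 0.3275 × 0.124 = 0.0093403
Sum = 0.02031525.
Largest term belongs to Social, so Social is most probable.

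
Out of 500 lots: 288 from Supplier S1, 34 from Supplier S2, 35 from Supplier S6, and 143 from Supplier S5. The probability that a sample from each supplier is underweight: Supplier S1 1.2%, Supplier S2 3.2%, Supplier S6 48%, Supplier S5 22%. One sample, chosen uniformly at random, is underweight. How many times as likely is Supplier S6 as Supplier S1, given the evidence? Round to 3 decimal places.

Unnormalized posteriors (prior × likelihood):
  Supplier S1: 0.576 × 0.012 = 0.006912
  Supplier S2: 0.068 × 0.032 = 0.002176
  Supplier S6: 0.07 × 0.48 = 0.0336
  Supplier S5: 0.286 × 0.22 = 0.06292
Total = 0.105608.
The ratio is 0.0336 / 0.006912 (the normalizer cancels) = 4.861.

4.861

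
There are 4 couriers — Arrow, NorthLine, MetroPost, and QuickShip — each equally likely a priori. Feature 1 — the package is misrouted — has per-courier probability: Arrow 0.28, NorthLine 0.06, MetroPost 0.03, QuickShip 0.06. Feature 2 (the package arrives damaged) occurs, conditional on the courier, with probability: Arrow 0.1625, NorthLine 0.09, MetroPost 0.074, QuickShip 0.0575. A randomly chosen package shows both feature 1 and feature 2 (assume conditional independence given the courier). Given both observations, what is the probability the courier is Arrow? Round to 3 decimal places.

With a uniform prior (1/4 each), posterior ∝ likelihood:
  Arrow: 0.28 × 0.1625 = 0.0455
  NorthLine: 0.06 × 0.09 = 0.0054
  MetroPost: 0.03 × 0.074 = 0.00222
  QuickShip: 0.06 × 0.0575 = 0.00345
Normalizing constant = 0.05657.
P(Arrow | evidence) = 0.0455 / 0.05657 ≈ 0.804.

0.804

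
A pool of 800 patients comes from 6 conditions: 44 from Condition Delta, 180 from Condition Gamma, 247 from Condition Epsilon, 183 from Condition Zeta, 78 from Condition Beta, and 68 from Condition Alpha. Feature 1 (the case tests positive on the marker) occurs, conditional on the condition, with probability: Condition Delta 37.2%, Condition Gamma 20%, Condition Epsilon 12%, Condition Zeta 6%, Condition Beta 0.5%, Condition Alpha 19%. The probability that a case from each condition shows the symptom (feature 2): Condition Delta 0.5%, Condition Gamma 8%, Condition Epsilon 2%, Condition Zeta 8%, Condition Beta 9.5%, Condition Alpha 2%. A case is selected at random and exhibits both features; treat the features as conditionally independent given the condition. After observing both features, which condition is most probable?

Condition Gamma

By Bayes' rule, posterior ∝ prior × likelihood:
  Condition Delta: 0.055 × 0.372 × 0.005 = 0.0001023
  Condition Gamma: 0.225 × 0.2 × 0.08 = 0.0036
  Condition Epsilon: 0.30875 × 0.12 × 0.02 = 0.000741
  Condition Zeta: 0.22875 × 0.06 × 0.08 = 0.001098
  Condition Beta: 0.0975 × 0.005 × 0.095 = 0.0000463125
  Condition Alpha: 0.085 × 0.19 × 0.02 = 0.000323
Sum = 0.0059106125.
Largest term belongs to Condition Gamma, so Condition Gamma is most probable.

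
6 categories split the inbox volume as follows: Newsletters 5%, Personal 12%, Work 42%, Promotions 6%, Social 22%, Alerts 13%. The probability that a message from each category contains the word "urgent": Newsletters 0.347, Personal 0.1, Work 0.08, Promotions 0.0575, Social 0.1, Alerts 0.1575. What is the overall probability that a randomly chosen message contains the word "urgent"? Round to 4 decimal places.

Unnormalized posteriors (prior × likelihood):
  Newsletters: 0.05 × 0.347 = 0.01735
  Personal: 0.12 × 0.1 = 0.012
  Work: 0.42 × 0.08 = 0.0336
  Promotions: 0.06 × 0.0575 = 0.00345
  Social: 0.22 × 0.1 = 0.022
  Alerts: 0.13 × 0.1575 = 0.020475
P(urgent-flag) = 0.01735 + 0.012 + 0.0336 + 0.00345 + 0.022 + 0.020475 = 0.108875 → 0.1089.

0.1089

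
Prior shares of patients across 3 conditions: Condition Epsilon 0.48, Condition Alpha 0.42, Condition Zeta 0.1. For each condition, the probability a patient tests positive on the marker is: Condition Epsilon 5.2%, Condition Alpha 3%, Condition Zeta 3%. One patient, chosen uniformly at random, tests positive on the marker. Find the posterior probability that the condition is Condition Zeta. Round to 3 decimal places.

0.074

Prior × likelihood for each hypothesis:
  Condition Epsilon: 0.48 × 0.052 = 0.02496
  Condition Alpha: 0.42 × 0.03 = 0.0126
  Condition Zeta: 0.1 × 0.03 = 0.003
Normalizing constant = 0.04056.
P(Condition Zeta | evidence) = 0.003 / 0.04056 ≈ 0.074.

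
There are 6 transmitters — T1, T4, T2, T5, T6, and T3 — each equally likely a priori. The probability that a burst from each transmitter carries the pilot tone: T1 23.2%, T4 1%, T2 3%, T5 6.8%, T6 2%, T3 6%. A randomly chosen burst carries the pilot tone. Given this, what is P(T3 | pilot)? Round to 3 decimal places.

0.143

With a uniform prior (1/6 each), posterior ∝ likelihood:
  T1: 0.232
  T4: 0.01
  T2: 0.03
  T5: 0.068
  T6: 0.02
  T3: 0.06
Normalizing constant = 0.42.
P(T3 | evidence) = 0.06 / 0.42 ≈ 0.143.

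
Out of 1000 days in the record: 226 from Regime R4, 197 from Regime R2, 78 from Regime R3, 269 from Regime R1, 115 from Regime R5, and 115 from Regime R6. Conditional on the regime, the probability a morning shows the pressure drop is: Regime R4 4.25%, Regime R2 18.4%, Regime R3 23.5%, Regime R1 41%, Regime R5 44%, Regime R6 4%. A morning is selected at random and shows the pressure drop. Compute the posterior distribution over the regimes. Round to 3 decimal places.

Regime R4 0.042, Regime R2 0.158, Regime R3 0.080, Regime R1 0.480, Regime R5 0.220, Regime R6 0.020

Compute prior × likelihood for every hypothesis:
  Regime R4: 0.226 × 0.0425 = 0.009605
  Regime R2: 0.197 × 0.184 = 0.036248
  Regime R3: 0.078 × 0.235 = 0.01833
  Regime R1: 0.269 × 0.41 = 0.11029
  Regime R5: 0.115 × 0.44 = 0.0506
  Regime R6: 0.115 × 0.04 = 0.0046
Total = 0.229673.
P(Regime R4 | drop) = 0.009605/0.229673 ≈ 0.042
P(Regime R2 | drop) = 0.036248/0.229673 ≈ 0.158
P(Regime R3 | drop) = 0.01833/0.229673 ≈ 0.080
P(Regime R1 | drop) = 0.11029/0.229673 ≈ 0.480
P(Regime R5 | drop) = 0.0506/0.229673 ≈ 0.220
P(Regime R6 | drop) = 0.0046/0.229673 ≈ 0.020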